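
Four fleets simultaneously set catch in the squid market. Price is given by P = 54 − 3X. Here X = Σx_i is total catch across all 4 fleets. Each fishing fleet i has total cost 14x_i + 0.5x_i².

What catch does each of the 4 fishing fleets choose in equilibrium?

2.5

A representative fishing fleet's profit is π_i = x_i(54 − 3X) − 14x_i − 0.5x_i², with X = x_i + Σ_{j≠i} x_j.
First-order condition: 40 − 7x_i − 3Σ_{j≠i} x_j = 0.
Imposing symmetry (x_j = x for all j) turns Σ_{j≠i} x_j into 3x, so 40 = 16x and x = 2.5.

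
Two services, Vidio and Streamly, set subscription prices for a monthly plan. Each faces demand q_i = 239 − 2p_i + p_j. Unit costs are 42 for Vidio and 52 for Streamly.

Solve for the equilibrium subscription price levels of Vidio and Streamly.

109, 113

Vidio's profit: π = (p_{Vidio} − 42)(239 − 2p_{Vidio} + p_{Streamly}).
∂π/∂p_{Vidio} = 323 − 4p_{Vidio} + p_{Streamly} = 0 ⇒ p_{Vidio} = 80.75 + 0.25p_{Streamly}.
Similarly p_{Streamly} = 85.75 + 0.25p_{Vidio}.
Plugging p_{Streamly} into Vidio's best response: p_{Vidio} = 80.75 + 0.25(85.75 + 0.25p_{Vidio}) ⇒ 0.9375p_{Vidio} = 102.1875, so p_{Vidio} = 109.
Then p_{Streamly} = 85.75 + 0.25·109 = 113.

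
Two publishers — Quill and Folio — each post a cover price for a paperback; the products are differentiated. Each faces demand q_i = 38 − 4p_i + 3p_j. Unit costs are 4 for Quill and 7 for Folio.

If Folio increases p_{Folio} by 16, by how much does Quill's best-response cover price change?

Quill's profit: π = (p_{Quill} − 4)(38 − 4p_{Quill} + 3p_{Folio}).
∂π/∂p_{Quill} = 54 − 8p_{Quill} + 3p_{Folio} = 0 ⇒ p_{Quill} = 6.75 + 0.375p_{Folio}.
The reaction-function slope is 0.375, so a 16-unit rise in p_{Folio} moves p_{Quill} by 0.375 × 16 = 6. Quill's best response rises — the actions are strategic complements.

6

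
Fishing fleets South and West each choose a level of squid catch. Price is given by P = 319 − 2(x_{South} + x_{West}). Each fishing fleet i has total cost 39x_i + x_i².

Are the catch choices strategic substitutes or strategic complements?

Fishing fleet South's profit: π = x_{South}(319 − 2(x_{South} + x_{West})) − 39x_{South} − x_{South}².
∂π/∂x_{South} = 280 − 6x_{South} − 2x_{West} = 0, so x_{South} = 140/3 − (1/3)x_{West}.
The best-response slope dx_{South}/dx_{West} = −1/3 < 0: the reaction function is downward-sloping, so the choices are strategic substitutes.

strategic substitutes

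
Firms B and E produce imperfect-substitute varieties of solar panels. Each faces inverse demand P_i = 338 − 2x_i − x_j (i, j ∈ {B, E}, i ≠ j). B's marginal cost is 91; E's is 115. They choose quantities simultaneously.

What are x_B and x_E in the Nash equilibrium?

51, 43

Firm B's profit: π = x_B(338 − 2x_B − x_E) − 91x_B.
∂π/∂x_B = 247 − 4x_B − x_E = 0 ⇒ x_B = 61.75 − 0.25x_E.
Similarly x_E = 55.75 − 0.25x_B.
Substituting the second reaction function into the first: x_B = 61.75 − 0.25(55.75 − 0.25x_B), which gives 0.9375x_B = 47.8125 ⇒ x_B = 51.
Then x_E = 55.75 − 0.25·51 = 43.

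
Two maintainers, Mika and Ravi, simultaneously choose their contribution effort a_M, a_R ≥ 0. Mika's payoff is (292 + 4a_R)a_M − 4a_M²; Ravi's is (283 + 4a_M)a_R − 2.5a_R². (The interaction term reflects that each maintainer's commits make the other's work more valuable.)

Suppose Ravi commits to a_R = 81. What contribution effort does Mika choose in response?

77

Expanding Mika's payoff: 292a_M + 4a_Ra_M − 4a_M².
∂π/∂a_M = 292 + 4a_R − 8a_M = 0, so a_M = 36.5 + 0.5a_R.
At a_R = 81: a_M = 36.5 + 0.5·81 = 77.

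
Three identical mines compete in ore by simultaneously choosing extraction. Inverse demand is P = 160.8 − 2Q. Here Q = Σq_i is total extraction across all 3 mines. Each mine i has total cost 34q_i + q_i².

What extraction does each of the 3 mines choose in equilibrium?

12.68

A representative mine's profit is π_i = q_i(160.8 − 2Q) − 34q_i − q_i², with Q = q_i + Σ_{j≠i} q_j.
First-order condition: 126.8 − 6q_i − 2Σ_{j≠i} q_j = 0.
Imposing symmetry (q_j = q for all j) turns Σ_{j≠i} q_j into 2q, so 126.8 = 10q and q = 12.68.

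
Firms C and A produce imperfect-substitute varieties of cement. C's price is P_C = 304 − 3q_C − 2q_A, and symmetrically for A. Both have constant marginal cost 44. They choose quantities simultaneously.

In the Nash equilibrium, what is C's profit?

3168.75

Firm C's profit: π = q_C(304 − 3q_C − 2q_A) − 44q_C.
∂π/∂q_C = 260 − 6q_C − 2q_A = 0 ⇒ q_C = 130/3 − (1/3)q_A.
By symmetry q_A = q_C; substituting into the reaction function, (4/3)q_C = 130/3 and q_C = 32.5.
P_C = 304 − 3·32.5 − 2·32.5 = 141.5.
Profit = (141.5 − 44)·32.5 = 3168.75.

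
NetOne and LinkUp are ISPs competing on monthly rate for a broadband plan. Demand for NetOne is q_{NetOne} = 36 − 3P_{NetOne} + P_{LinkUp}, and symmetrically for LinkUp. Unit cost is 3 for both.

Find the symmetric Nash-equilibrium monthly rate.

9

NetOne's profit: π = (P_{NetOne} − 3)(36 − 3P_{NetOne} + P_{LinkUp}).
∂π/∂P_{NetOne} = 45 − 6P_{NetOne} + P_{LinkUp} = 0 ⇒ P_{NetOne} = 7.5 + (1/6)P_{LinkUp}.
By symmetry P_{LinkUp} = P_{NetOne}; substituting into the reaction function, (5/6)P_{NetOne} = 7.5 and P_{NetOne} = 9.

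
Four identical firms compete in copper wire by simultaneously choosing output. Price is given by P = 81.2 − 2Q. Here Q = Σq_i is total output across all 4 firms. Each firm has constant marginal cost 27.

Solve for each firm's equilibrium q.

5.42

A representative firm's profit is π_i = q_i(81.2 − 2Q) − 27q_i, with Q = q_i + Σ_{j≠i} q_j.
First-order condition: 54.2 − 4q_i − 2Σ_{j≠i} q_j = 0.
Imposing symmetry (q_j = q for all j) turns Σ_{j≠i} q_j into 3q, so 54.2 = 10q and q = 5.42.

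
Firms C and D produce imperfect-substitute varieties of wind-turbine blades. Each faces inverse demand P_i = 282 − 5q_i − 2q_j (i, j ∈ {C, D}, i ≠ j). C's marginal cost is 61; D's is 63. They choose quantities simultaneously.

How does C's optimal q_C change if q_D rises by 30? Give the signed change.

Firm C's profit: π = q_C(282 − 5q_C − 2q_D) − 61q_C.
∂π/∂q_C = 221 − 10q_C − 2q_D = 0 ⇒ q_C = 22.1 − 0.2q_D.
The reaction-function slope is −0.2, so a 30-unit rise in q_D moves q_C by −0.2 × 30 = −6. C's best response falls — the actions are strategic substitutes.

-6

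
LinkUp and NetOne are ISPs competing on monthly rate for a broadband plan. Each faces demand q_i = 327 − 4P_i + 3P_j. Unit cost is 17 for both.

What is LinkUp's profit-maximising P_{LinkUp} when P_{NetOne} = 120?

94.375

LinkUp's profit: π = (P_{LinkUp} − 17)(327 − 4P_{LinkUp} + 3P_{NetOne}).
∂π/∂P_{LinkUp} = 395 − 8P_{LinkUp} + 3P_{NetOne} = 0 ⇒ P_{LinkUp} = 49.375 + 0.375P_{NetOne}.
At P_{NetOne} = 120: P_{LinkUp} = 49.375 + 0.375·120 = 94.375.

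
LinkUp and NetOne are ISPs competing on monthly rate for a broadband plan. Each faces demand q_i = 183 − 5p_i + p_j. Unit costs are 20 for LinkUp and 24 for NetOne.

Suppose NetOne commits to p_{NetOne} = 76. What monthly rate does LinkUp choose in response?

LinkUp's profit: π = (p_{LinkUp} − 20)(183 − 5p_{LinkUp} + p_{NetOne}).
∂π/∂p_{LinkUp} = 283 − 10p_{LinkUp} + p_{NetOne} = 0 ⇒ p_{LinkUp} = 28.3 + 0.1p_{NetOne}.
At p_{NetOne} = 76: p_{LinkUp} = 28.3 + 0.1·76 = 35.9.

35.9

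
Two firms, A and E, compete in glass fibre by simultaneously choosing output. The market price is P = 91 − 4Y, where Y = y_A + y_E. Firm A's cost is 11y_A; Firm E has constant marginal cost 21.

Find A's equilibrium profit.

225

Firm A's profit: π = y_A(91 − 4(y_A + y_E)) − 11y_A.
∂π/∂y_A = 80 − 8y_A − 4y_E = 0, so y_A = 10 − 0.5y_E.
By the same steps for E: y_E = 8.75 − 0.5y_A.
Substituting the second reaction function into the first: y_A = 10 − 0.5(8.75 − 0.5y_A), which gives 0.75y_A = 5.625 ⇒ y_A = 7.5.
Then y_E = 8.75 − 0.5·7.5 = 5.
Price P = 91 − 4·12.5 = 41.
A's profit: (41 − 11)·7.5 = 225.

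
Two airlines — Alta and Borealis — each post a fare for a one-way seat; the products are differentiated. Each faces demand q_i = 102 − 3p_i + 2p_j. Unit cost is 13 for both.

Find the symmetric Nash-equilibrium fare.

Alta's profit: π = (p_{Alta} − 13)(102 − 3p_{Alta} + 2p_{Borealis}).
∂π/∂p_{Alta} = 141 − 6p_{Alta} + 2p_{Borealis} = 0 ⇒ p_{Alta} = 23.5 + (1/3)p_{Borealis}.
The game is symmetric, so in equilibrium p_{Borealis} = p_{Alta}: the reaction function gives (2/3)p_{Alta} = 23.5, hence p_{Alta} = 35.25.

35.25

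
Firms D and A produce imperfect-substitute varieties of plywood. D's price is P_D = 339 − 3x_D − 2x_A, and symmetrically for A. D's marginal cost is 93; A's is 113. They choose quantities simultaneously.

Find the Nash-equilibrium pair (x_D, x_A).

Firm D's profit: π = x_D(339 − 3x_D − 2x_A) − 93x_D.
∂π/∂x_D = 246 − 6x_D − 2x_A = 0 ⇒ x_D = 41 − (1/3)x_A.
Similarly x_A = 113/3 − (1/3)x_D.
Substituting the second reaction function into the first: x_D = 41 − (1/3)(113/3 − (1/3)x_D), which gives (8/9)x_D = 256/9 ⇒ x_D = 32.
Then x_A = 113/3 − (1/3)·32 = 27.

32, 27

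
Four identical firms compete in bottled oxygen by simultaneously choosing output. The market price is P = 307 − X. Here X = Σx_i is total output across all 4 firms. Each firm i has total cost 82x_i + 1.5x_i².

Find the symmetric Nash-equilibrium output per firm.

28.125

A representative firm's profit is π_i = x_i(307 − X) − 82x_i − 1.5x_i², with X = x_i + Σ_{j≠i} x_j.
First-order condition: 225 − 5x_i − Σ_{j≠i} x_j = 0.
Imposing symmetry (x_j = x for all j) turns Σ_{j≠i} x_j into 3x, so 225 = 8x and x = 28.125.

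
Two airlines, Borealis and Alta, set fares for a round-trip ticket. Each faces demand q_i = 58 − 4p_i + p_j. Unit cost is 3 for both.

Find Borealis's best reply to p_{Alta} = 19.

11.125

Borealis's profit: π = (p_{Borealis} − 3)(58 − 4p_{Borealis} + p_{Alta}).
∂π/∂p_{Borealis} = 70 − 8p_{Borealis} + p_{Alta} = 0 ⇒ p_{Borealis} = 8.75 + 0.125p_{Alta}.
At p_{Alta} = 19: p_{Borealis} = 8.75 + 0.125·19 = 11.125.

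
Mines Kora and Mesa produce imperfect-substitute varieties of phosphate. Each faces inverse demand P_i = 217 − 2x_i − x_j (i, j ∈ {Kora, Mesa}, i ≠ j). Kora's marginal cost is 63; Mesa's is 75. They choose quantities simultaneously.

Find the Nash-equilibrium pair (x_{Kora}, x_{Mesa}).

Mine Kora's profit: π = x_{Kora}(217 − 2x_{Kora} − x_{Mesa}) − 63x_{Kora}.
∂π/∂x_{Kora} = 154 − 4x_{Kora} − x_{Mesa} = 0 ⇒ x_{Kora} = 38.5 − 0.25x_{Mesa}.
Similarly x_{Mesa} = 35.5 − 0.25x_{Kora}.
Solving the two reaction functions simultaneously: (1 − (−0.25)(−0.25))x_{Kora} = 38.5 − 0.25·35.5, so 0.9375x_{Kora} = 29.625 and x_{Kora} = 31.6.
Then x_{Mesa} = 35.5 − 0.25·31.6 = 27.6.

31.6, 27.6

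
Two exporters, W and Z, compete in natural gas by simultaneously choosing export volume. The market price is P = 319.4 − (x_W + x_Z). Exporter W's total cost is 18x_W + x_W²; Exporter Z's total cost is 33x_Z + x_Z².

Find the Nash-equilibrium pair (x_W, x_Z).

Exporter W's profit: π = x_W(319.4 − (x_W + x_Z)) − 18x_W − x_W².
∂π/∂x_W = 301.4 − 4x_W − x_Z = 0, so x_W = 75.35 − 0.25x_Z.
By the same steps for Z: x_Z = 71.6 − 0.25x_W.
Substituting the second reaction function into the first: x_W = 75.35 − 0.25(71.6 − 0.25x_W), which gives 0.9375x_W = 57.45 ⇒ x_W = 61.28.
Then x_Z = 71.6 − 0.25·61.28 = 56.28.

61.28, 56.28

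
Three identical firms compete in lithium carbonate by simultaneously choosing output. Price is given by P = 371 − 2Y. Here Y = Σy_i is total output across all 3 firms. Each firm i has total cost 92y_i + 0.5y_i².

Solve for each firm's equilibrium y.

A representative firm's profit is π_i = y_i(371 − 2Y) − 92y_i − 0.5y_i², with Y = y_i + Σ_{j≠i} y_j.
First-order condition: 279 − 5y_i − 2Σ_{j≠i} y_j = 0.
Imposing symmetry (y_j = y for all j) turns Σ_{j≠i} y_j into 2y, so 279 = 9y and y = 31.

31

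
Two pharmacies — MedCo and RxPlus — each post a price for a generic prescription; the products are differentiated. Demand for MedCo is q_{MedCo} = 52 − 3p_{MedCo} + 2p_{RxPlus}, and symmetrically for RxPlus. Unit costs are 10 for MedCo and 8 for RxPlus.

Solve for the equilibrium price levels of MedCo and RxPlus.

20.125, 19.375

MedCo's profit: π = (p_{MedCo} − 10)(52 − 3p_{MedCo} + 2p_{RxPlus}).
∂π/∂p_{MedCo} = 82 − 6p_{MedCo} + 2p_{RxPlus} = 0 ⇒ p_{MedCo} = 41/3 + (1/3)p_{RxPlus}.
Similarly p_{RxPlus} = 38/3 + (1/3)p_{MedCo}.
Substituting the second reaction function into the first: p_{MedCo} = 41/3 + (1/3)(38/3 + (1/3)p_{MedCo}), which gives (8/9)p_{MedCo} = 161/9 ⇒ p_{MedCo} = 20.125.
Then p_{RxPlus} = 38/3 + (1/3)·20.125 = 19.375.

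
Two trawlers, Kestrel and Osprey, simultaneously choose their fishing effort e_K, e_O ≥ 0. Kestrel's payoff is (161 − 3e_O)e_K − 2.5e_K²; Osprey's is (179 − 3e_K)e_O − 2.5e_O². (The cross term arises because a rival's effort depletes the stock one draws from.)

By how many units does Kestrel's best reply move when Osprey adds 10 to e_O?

Expanding Kestrel's payoff: 161e_K − 3e_Oe_K − 2.5e_K².
∂π/∂e_K = 161 − 3e_O − 5e_K = 0, so e_K = 32.2 − 0.6e_O.
The reaction-function slope is −0.6, so a 10-unit rise in e_O moves e_K by −0.6 × 10 = −6. Kestrel's best response falls — the actions are strategic substitutes.

-6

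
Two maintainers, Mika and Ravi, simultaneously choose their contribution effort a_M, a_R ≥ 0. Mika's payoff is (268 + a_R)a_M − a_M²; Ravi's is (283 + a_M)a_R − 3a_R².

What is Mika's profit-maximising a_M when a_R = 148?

208

Expanding Mika's payoff: 268a_M + a_Ra_M − a_M².
∂π/∂a_M = 268 + a_R − 2a_M = 0, so a_M = 134 + 0.5a_R.
At a_R = 148: a_M = 134 + 0.5·148 = 208.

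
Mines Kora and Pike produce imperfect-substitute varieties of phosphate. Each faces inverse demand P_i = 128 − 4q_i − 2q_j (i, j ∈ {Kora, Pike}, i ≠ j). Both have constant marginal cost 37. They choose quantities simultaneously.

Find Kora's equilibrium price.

73.4

Mine Kora's profit: π = q_{Kora}(128 − 4q_{Kora} − 2q_{Pike}) − 37q_{Kora}.
∂π/∂q_{Kora} = 91 − 8q_{Kora} − 2q_{Pike} = 0 ⇒ q_{Kora} = 11.375 − 0.25q_{Pike}.
Setting q_{Kora} = q_{Pike} in the reaction function: q_{Kora} = 11.375 − 0.25q_{Kora}, so q_{Kora} = 11.375 / 1.25 = 9.1.
P_{Kora} = 128 − 4·9.1 − 2·9.1 = 73.4.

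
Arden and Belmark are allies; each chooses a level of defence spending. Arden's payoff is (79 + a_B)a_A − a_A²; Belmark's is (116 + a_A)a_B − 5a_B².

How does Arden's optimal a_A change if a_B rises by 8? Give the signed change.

Expanding Arden's payoff: 79a_A + a_Ba_A − a_A².
∂π/∂a_A = 79 + a_B − 2a_A = 0, so a_A = 39.5 + 0.5a_B.
The reaction-function slope is 0.5, so an 8-unit rise in a_B moves a_A by 0.5 × 8 = 4. Arden's best response rises — the actions are strategic complements.

4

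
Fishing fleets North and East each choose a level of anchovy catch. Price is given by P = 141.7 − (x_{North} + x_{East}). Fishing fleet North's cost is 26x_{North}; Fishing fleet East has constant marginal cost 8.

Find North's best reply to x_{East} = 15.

50.35

Fishing fleet North's profit: π = x_{North}(141.7 − (x_{North} + x_{East})) − 26x_{North}.
∂π/∂x_{North} = 115.7 − 2x_{North} − x_{East} = 0, so x_{North} = 57.85 − 0.5x_{East}.
At x_{East} = 15: x_{North} = 57.85 − 0.5·15 = 50.35.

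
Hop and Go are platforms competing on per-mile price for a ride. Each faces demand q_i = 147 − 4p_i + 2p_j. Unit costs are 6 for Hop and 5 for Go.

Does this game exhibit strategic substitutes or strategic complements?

Hop's profit: π = (p_{Hop} − 6)(147 − 4p_{Hop} + 2p_{Go}).
∂π/∂p_{Hop} = 171 − 8p_{Hop} + 2p_{Go} = 0 ⇒ p_{Hop} = 21.375 + 0.25p_{Go}.
The best-response slope dp_{Hop}/dp_{Go} = 0.25 > 0: the reaction function is upward-sloping, so the choices are strategic complements.

strategic complements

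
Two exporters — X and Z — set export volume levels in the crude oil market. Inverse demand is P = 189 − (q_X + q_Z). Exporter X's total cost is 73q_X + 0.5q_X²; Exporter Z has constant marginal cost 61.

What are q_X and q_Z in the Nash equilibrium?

20.8, 53.6

Exporter X's profit: π = q_X(189 − (q_X + q_Z)) − 73q_X − 0.5q_X².
∂π/∂q_X = 116 − 3q_X − q_Z = 0, so q_X = 116/3 − (1/3)q_Z.
For Z: ∂π/∂q_Z = 128 − 2q_Z − q_X = 0 ⇒ q_Z = 64 − 0.5q_X.
Plugging q_Z into X's best response: q_X = 116/3 − (1/3)(64 − 0.5q_X) ⇒ (5/6)q_X = 52/3, so q_X = 20.8.
Then q_Z = 64 − 0.5·20.8 = 53.6.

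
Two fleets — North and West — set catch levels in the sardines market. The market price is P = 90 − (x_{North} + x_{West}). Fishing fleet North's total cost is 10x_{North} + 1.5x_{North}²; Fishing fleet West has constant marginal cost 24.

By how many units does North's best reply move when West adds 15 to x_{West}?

Fishing fleet North's profit: π = x_{North}(90 − (x_{North} + x_{West})) − 10x_{North} − 1.5x_{North}².
∂π/∂x_{North} = 80 − 5x_{North} − x_{West} = 0, so x_{North} = 16 − 0.2x_{West}.
The reaction-function slope is −0.2, so a 15-unit rise in x_{West} moves x_{North} by −0.2 × 15 = −3. North's best response falls — the actions are strategic substitutes.

-3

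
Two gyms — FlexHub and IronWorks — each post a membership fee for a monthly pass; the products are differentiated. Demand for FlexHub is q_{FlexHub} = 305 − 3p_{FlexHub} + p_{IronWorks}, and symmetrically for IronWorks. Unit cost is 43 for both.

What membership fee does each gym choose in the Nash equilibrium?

FlexHub's profit: π = (p_{FlexHub} − 43)(305 − 3p_{FlexHub} + p_{IronWorks}).
∂π/∂p_{FlexHub} = 434 − 6p_{FlexHub} + p_{IronWorks} = 0 ⇒ p_{FlexHub} = 217/3 + (1/6)p_{IronWorks}.
The game is symmetric, so in equilibrium p_{IronWorks} = p_{FlexHub}: the reaction function gives (5/6)p_{FlexHub} = 217/3, hence p_{FlexHub} = 86.8.

86.8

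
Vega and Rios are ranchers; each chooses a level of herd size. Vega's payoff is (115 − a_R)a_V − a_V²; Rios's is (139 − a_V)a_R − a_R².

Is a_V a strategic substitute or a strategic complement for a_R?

Expanding Vega's payoff: 115a_V − a_Ra_V − a_V².
∂π/∂a_V = 115 − a_R − 2a_V = 0, so a_V = 57.5 − 0.5a_R.
The best-response slope da_V/da_R = −0.5 < 0: the reaction function is downward-sloping, so the choices are strategic substitutes.

strategic substitutes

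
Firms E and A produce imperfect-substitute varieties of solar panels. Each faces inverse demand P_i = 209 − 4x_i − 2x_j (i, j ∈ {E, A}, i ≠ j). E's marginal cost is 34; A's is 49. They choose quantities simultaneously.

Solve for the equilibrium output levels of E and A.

18, 15.5

Firm E's profit: π = x_E(209 − 4x_E − 2x_A) − 34x_E.
∂π/∂x_E = 175 − 8x_E − 2x_A = 0 ⇒ x_E = 21.875 − 0.25x_A.
Similarly x_A = 20 − 0.25x_E.
Plugging x_A into E's best response: x_E = 21.875 − 0.25(20 − 0.25x_E) ⇒ 0.9375x_E = 16.875, so x_E = 18.
Then x_A = 20 − 0.25·18 = 15.5.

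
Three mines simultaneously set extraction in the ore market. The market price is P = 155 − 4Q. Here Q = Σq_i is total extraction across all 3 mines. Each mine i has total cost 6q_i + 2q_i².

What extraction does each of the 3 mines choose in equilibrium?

7.45

A representative mine's profit is π_i = q_i(155 − 4Q) − 6q_i − 2q_i², with Q = q_i + Σ_{j≠i} q_j.
First-order condition: 149 − 12q_i − 4Σ_{j≠i} q_j = 0.
With identical mines, set every q_j = q: then 149 − 12q − 8q = 0, i.e. q = 149/20 = 7.45.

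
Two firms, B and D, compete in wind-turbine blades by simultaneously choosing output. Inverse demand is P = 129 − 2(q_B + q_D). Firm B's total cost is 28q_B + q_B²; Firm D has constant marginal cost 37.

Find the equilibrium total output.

Firm B's profit: π = q_B(129 − 2(q_B + q_D)) − 28q_B − q_B².
∂π/∂q_B = 101 − 6q_B − 2q_D = 0, so q_B = 101/6 − (1/3)q_D.
For D: ∂π/∂q_D = 92 − 4q_D − 2q_B = 0 ⇒ q_D = 23 − 0.5q_B.
Plugging q_D into B's best response: q_B = 101/6 − (1/3)(23 − 0.5q_B) ⇒ (5/6)q_B = 55/6, so q_B = 11.
Then q_D = 23 − 0.5·11 = 17.5.
Total output: 11 + 17.5 = 28.5.

28.5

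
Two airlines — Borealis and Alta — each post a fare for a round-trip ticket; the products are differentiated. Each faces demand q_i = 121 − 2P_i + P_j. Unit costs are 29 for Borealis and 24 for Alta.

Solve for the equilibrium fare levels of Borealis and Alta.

Borealis's profit: π = (P_{Borealis} − 29)(121 − 2P_{Borealis} + P_{Alta}).
∂π/∂P_{Borealis} = 179 − 4P_{Borealis} + P_{Alta} = 0 ⇒ P_{Borealis} = 44.75 + 0.25P_{Alta}.
Similarly P_{Alta} = 42.25 + 0.25P_{Borealis}.
Solving the two reaction functions simultaneously: (1 − (0.25)(0.25))P_{Borealis} = 44.75 + 0.25·42.25, so 0.9375P_{Borealis} = 55.3125 and P_{Borealis} = 59.
Then P_{Alta} = 42.25 + 0.25·59 = 57.

59, 57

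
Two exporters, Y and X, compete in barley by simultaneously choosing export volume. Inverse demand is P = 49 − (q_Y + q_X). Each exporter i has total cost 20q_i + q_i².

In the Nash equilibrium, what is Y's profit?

Exporter Y's profit: π = q_Y(49 − (q_Y + q_X)) − 20q_Y − q_Y².
∂π/∂q_Y = 29 − 4q_Y − q_X = 0, so q_Y = 7.25 − 0.25q_X.
By symmetry q_X = q_Y; substituting into the reaction function, 1.25q_Y = 7.25 and q_Y = 5.8.
Price P = 49 − 11.6 = 37.4.
Y's profit: (37.4 − 20)·5.8 − (5.8)² = 67.28.

67.28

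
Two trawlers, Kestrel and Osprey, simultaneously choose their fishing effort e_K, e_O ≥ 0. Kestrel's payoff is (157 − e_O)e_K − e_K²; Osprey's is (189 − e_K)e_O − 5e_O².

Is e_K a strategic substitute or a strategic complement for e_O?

Expanding Kestrel's payoff: 157e_K − e_Oe_K − e_K².
∂π/∂e_K = 157 − e_O − 2e_K = 0, so e_K = 78.5 − 0.5e_O.
The best-response slope de_K/de_O = −0.5 < 0: the reaction function is downward-sloping, so the choices are strategic substitutes.

strategic substitutes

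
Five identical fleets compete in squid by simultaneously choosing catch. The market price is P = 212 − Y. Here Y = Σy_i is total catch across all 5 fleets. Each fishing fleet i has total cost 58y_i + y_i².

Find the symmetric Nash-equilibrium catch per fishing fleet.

A representative fishing fleet's profit is π_i = y_i(212 − Y) − 58y_i − y_i², with Y = y_i + Σ_{j≠i} y_j.
First-order condition: 154 − 4y_i − Σ_{j≠i} y_j = 0.
With identical fishing fleets, set every y_j = y: then 154 − 4y − 4y = 0, i.e. y = 154/8 = 19.25.

19.25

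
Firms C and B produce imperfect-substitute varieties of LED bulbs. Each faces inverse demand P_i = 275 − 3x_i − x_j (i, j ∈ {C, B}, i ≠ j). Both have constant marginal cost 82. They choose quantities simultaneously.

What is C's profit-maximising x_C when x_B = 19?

29

Firm C's profit: π = x_C(275 − 3x_C − x_B) − 82x_C.
∂π/∂x_C = 193 − 6x_C − x_B = 0 ⇒ x_C = 193/6 − (1/6)x_B.
At x_B = 19: x_C = 193/6 − (1/6)·19 = 29.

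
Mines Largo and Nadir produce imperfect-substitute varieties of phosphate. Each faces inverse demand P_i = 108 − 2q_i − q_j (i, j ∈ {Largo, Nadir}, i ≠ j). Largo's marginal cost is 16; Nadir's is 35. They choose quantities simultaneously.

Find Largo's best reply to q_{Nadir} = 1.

Mine Largo's profit: π = q_{Largo}(108 − 2q_{Largo} − q_{Nadir}) − 16q_{Largo}.
∂π/∂q_{Largo} = 92 − 4q_{Largo} − q_{Nadir} = 0 ⇒ q_{Largo} = 23 − 0.25q_{Nadir}.
At q_{Nadir} = 1: q_{Largo} = 23 − 0.25·1 = 22.75.

22.75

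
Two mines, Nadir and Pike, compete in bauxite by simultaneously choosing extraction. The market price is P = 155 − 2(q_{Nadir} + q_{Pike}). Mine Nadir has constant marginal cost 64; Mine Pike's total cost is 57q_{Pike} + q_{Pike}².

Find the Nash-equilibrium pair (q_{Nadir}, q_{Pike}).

17.5, 10.5

Mine Nadir's profit: π = q_{Nadir}(155 − 2(q_{Nadir} + q_{Pike})) − 64q_{Nadir}.
∂π/∂q_{Nadir} = 91 − 4q_{Nadir} − 2q_{Pike} = 0, so q_{Nadir} = 22.75 − 0.5q_{Pike}.
For Pike: ∂π/∂q_{Pike} = 98 − 6q_{Pike} − 2q_{Nadir} = 0 ⇒ q_{Pike} = 49/3 − (1/3)q_{Nadir}.
Solving the two reaction functions simultaneously: (1 − (−0.5)(−1/3))q_{Nadir} = 22.75 − 0.5·(49/3), so (5/6)q_{Nadir} = 175/12 and q_{Nadir} = 17.5.
Then q_{Pike} = 49/3 − (1/3)·17.5 = 10.5.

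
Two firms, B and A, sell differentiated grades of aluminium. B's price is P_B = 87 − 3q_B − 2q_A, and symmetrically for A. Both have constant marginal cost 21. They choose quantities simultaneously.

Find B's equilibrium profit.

204.1875

Firm B's profit: π = q_B(87 − 3q_B − 2q_A) − 21q_B.
∂π/∂q_B = 66 − 6q_B − 2q_A = 0 ⇒ q_B = 11 − (1/3)q_A.
Setting q_B = q_A in the reaction function: q_B = 11 − (1/3)q_B, so q_B = 11 / (4/3) = 8.25.
P_B = 87 − 3·8.25 − 2·8.25 = 45.75.
Profit = (45.75 − 21)·8.25 = 204.1875.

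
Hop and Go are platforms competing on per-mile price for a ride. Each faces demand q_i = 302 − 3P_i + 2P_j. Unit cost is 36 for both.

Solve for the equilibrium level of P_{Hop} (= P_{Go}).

Hop's profit: π = (P_{Hop} − 36)(302 − 3P_{Hop} + 2P_{Go}).
∂π/∂P_{Hop} = 410 − 6P_{Hop} + 2P_{Go} = 0 ⇒ P_{Hop} = 205/3 + (1/3)P_{Go}.
By symmetry P_{Go} = P_{Hop}; substituting into the reaction function, (2/3)P_{Hop} = 205/3 and P_{Hop} = 102.5.

102.5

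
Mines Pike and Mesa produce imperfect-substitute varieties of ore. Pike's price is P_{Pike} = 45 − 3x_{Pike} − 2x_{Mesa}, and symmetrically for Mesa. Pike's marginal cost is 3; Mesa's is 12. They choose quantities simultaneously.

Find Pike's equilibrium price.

20.4375

Mine Pike's profit: π = x_{Pike}(45 − 3x_{Pike} − 2x_{Mesa}) − 3x_{Pike}.
∂π/∂x_{Pike} = 42 − 6x_{Pike} − 2x_{Mesa} = 0 ⇒ x_{Pike} = 7 − (1/3)x_{Mesa}.
Similarly x_{Mesa} = 5.5 − (1/3)x_{Pike}.
Substituting the second reaction function into the first: x_{Pike} = 7 − (1/3)(5.5 − (1/3)x_{Pike}), which gives (8/9)x_{Pike} = 31/6 ⇒ x_{Pike} = 5.8125.
Then x_{Mesa} = 5.5 − (1/3)·5.8125 = 3.5625.
P_{Pike} = 45 − 3·5.8125 − 2·3.5625 = 20.4375.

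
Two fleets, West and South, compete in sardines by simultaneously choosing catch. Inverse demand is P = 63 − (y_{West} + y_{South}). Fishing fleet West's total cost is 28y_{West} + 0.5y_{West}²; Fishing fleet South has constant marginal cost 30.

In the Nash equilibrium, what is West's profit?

82.14

Fishing fleet West's profit: π = y_{West}(63 − (y_{West} + y_{South})) − 28y_{West} − 0.5y_{West}².
∂π/∂y_{West} = 35 − 3y_{West} − y_{South} = 0, so y_{West} = 35/3 − (1/3)y_{South}.
For South: ∂π/∂y_{South} = 33 − 2y_{South} − y_{West} = 0 ⇒ y_{South} = 16.5 − 0.5y_{West}.
Substituting the second reaction function into the first: y_{West} = 35/3 − (1/3)(16.5 − 0.5y_{West}), which gives (5/6)y_{West} = 37/6 ⇒ y_{West} = 7.4.
Then y_{South} = 16.5 − 0.5·7.4 = 12.8.
Price P = 63 − 20.2 = 42.8.
West's profit: (42.8 − 28)·7.4 − 0.5(7.4)² = 82.14.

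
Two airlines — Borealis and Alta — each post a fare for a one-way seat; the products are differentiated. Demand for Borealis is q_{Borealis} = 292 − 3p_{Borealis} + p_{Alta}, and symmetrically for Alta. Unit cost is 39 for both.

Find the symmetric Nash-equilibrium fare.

81.8

Borealis's profit: π = (p_{Borealis} − 39)(292 − 3p_{Borealis} + p_{Alta}).
∂π/∂p_{Borealis} = 409 − 6p_{Borealis} + p_{Alta} = 0 ⇒ p_{Borealis} = 409/6 + (1/6)p_{Alta}.
Setting p_{Borealis} = p_{Alta} in the reaction function: p_{Borealis} = 409/6 + (1/6)p_{Borealis}, so p_{Borealis} = (409/6) / (5/6) = 81.8.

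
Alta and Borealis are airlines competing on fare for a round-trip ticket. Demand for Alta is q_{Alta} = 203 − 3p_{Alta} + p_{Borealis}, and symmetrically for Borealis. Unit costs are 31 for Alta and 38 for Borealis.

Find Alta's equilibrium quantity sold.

Alta's profit: π = (p_{Alta} − 31)(203 − 3p_{Alta} + p_{Borealis}).
∂π/∂p_{Alta} = 296 − 6p_{Alta} + p_{Borealis} = 0 ⇒ p_{Alta} = 148/3 + (1/6)p_{Borealis}.
Similarly p_{Borealis} = 317/6 + (1/6)p_{Alta}.
Substituting the second reaction function into the first: p_{Alta} = 148/3 + (1/6)(317/6 + (1/6)p_{Alta}), which gives (35/36)p_{Alta} = 2093/36 ⇒ p_{Alta} = 59.8.
Then p_{Borealis} = 317/6 + (1/6)·59.8 = 62.8.
q_{Alta} = 203 − 3·59.8 + 62.8 = 86.4.

86.4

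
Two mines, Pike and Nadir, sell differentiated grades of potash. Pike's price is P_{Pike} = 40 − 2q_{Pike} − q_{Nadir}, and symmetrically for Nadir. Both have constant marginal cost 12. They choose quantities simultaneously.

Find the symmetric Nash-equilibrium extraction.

Mine Pike's profit: π = q_{Pike}(40 − 2q_{Pike} − q_{Nadir}) − 12q_{Pike}.
∂π/∂q_{Pike} = 28 − 4q_{Pike} − q_{Nadir} = 0 ⇒ q_{Pike} = 7 − 0.25q_{Nadir}.
The game is symmetric, so in equilibrium q_{Nadir} = q_{Pike}: the reaction function gives 1.25q_{Pike} = 7, hence q_{Pike} = 5.6.

5.6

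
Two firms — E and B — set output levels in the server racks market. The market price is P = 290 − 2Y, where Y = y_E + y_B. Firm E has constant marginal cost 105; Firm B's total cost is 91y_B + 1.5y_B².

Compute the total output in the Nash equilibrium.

55.125

Firm E's profit: π = y_E(290 − 2(y_E + y_B)) − 105y_E.
∂π/∂y_E = 185 − 4y_E − 2y_B = 0, so y_E = 46.25 − 0.5y_B.
For B: ∂π/∂y_B = 199 − 7y_B − 2y_E = 0 ⇒ y_B = 199/7 − (2/7)y_E.
Substituting the second reaction function into the first: y_E = 46.25 − 0.5(199/7 − (2/7)y_E), which gives (6/7)y_E = 897/28 ⇒ y_E = 37.375.
Then y_B = 199/7 − (2/7)·37.375 = 17.75.
Total output: 37.375 + 17.75 = 55.125.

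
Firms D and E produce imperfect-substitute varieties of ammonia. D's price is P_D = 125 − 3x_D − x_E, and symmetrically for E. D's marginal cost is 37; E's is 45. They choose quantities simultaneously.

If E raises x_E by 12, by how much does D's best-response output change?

Firm D's profit: π = x_D(125 − 3x_D − x_E) − 37x_D.
∂π/∂x_D = 88 − 6x_D − x_E = 0 ⇒ x_D = 44/3 − (1/6)x_E.
The reaction-function slope is −1/6, so a 12-unit rise in x_E moves x_D by −1/6 × 12 = −2. D's best response falls — the actions are strategic substitutes.

-2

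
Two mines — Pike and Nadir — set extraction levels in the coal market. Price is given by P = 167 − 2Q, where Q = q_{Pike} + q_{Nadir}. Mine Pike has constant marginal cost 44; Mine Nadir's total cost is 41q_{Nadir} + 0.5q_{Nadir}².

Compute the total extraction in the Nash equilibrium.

38.8125

Mine Pike's profit: π = q_{Pike}(167 − 2(q_{Pike} + q_{Nadir})) − 44q_{Pike}.
∂π/∂q_{Pike} = 123 − 4q_{Pike} − 2q_{Nadir} = 0, so q_{Pike} = 30.75 − 0.5q_{Nadir}.
For Nadir: ∂π/∂q_{Nadir} = 126 − 5q_{Nadir} − 2q_{Pike} = 0 ⇒ q_{Nadir} = 25.2 − 0.4q_{Pike}.
Plugging q_{Nadir} into Pike's best response: q_{Pike} = 30.75 − 0.5(25.2 − 0.4q_{Pike}) ⇒ 0.8q_{Pike} = 18.15, so q_{Pike} = 22.6875.
Then q_{Nadir} = 25.2 − 0.4·22.6875 = 16.125.
Total extraction: 22.6875 + 16.125 = 38.8125.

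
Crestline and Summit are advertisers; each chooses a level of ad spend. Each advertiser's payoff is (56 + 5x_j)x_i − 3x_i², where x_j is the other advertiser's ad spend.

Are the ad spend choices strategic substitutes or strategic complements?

Crestline's payoff is (56 + 5x_S)x_C − 3x_C².
∂π/∂x_C = 56 + 5x_S − 6x_C = 0, so x_C = 28/3 + (5/6)x_S.
The best-response slope dx_C/dx_S = 5/6 > 0: the reaction function is upward-sloping, so the choices are strategic complements.

strategic complements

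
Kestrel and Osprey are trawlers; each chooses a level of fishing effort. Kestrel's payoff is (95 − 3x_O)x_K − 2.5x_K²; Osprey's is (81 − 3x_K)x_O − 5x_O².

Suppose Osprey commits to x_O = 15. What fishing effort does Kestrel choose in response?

Expanding Kestrel's payoff: 95x_K − 3x_Ox_K − 2.5x_K².
∂π/∂x_K = 95 − 3x_O − 5x_K = 0, so x_K = 19 − 0.6x_O.
At x_O = 15: x_K = 19 − 0.6·15 = 10.

10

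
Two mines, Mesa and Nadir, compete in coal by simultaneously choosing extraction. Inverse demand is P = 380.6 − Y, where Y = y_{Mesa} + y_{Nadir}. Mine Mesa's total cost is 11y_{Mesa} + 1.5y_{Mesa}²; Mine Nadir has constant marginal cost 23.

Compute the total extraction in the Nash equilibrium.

Mine Mesa's profit: π = y_{Mesa}(380.6 − (y_{Mesa} + y_{Nadir})) − 11y_{Mesa} − 1.5y_{Mesa}².
∂π/∂y_{Mesa} = 369.6 − 5y_{Mesa} − y_{Nadir} = 0, so y_{Mesa} = 73.92 − 0.2y_{Nadir}.
For Nadir: ∂π/∂y_{Nadir} = 357.6 − 2y_{Nadir} − y_{Mesa} = 0 ⇒ y_{Nadir} = 178.8 − 0.5y_{Mesa}.
Solving the two reaction functions simultaneously: (1 − (−0.2)(−0.5))y_{Mesa} = 73.92 − 0.2·178.8, so 0.9y_{Mesa} = 38.16 and y_{Mesa} = 42.4.
Then y_{Nadir} = 178.8 − 0.5·42.4 = 157.6.
Total extraction: 42.4 + 157.6 = 200.

200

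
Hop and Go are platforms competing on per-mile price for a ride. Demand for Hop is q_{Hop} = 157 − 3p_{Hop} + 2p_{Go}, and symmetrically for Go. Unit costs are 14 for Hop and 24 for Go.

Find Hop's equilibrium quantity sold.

Hop's profit: π = (p_{Hop} − 14)(157 − 3p_{Hop} + 2p_{Go}).
∂π/∂p_{Hop} = 199 − 6p_{Hop} + 2p_{Go} = 0 ⇒ p_{Hop} = 199/6 + (1/3)p_{Go}.
Similarly p_{Go} = 229/6 + (1/3)p_{Hop}.
Solving the two reaction functions simultaneously: (1 − (1/3)(1/3))p_{Hop} = 199/6 + (1/3)·(229/6), so (8/9)p_{Hop} = 413/9 and p_{Hop} = 51.625.
Then p_{Go} = 229/6 + (1/3)·51.625 = 55.375.
q_{Hop} = 157 − 3·51.625 + 2·55.375 = 112.875.

112.875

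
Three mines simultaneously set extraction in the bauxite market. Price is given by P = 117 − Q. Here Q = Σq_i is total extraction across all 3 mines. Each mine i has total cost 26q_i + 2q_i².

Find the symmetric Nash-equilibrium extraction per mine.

11.375

A representative mine's profit is π_i = q_i(117 − Q) − 26q_i − 2q_i², with Q = q_i + Σ_{j≠i} q_j.
First-order condition: 91 − 6q_i − Σ_{j≠i} q_j = 0.
Imposing symmetry (q_j = q for all j) turns Σ_{j≠i} q_j into 2q, so 91 = 8q and q = 11.375.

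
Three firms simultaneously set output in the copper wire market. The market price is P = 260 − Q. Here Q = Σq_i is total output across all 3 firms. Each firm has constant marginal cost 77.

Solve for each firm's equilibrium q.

45.75

A representative firm's profit is π_i = q_i(260 − Q) − 77q_i, with Q = q_i + Σ_{j≠i} q_j.
First-order condition: 183 − 2q_i − Σ_{j≠i} q_j = 0.
Imposing symmetry (q_j = q for all j) turns Σ_{j≠i} q_j into 2q, so 183 = 4q and q = 45.75.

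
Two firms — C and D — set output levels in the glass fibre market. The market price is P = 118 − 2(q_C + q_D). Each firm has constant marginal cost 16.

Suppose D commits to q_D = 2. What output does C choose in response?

24.5

Firm C's profit: π = q_C(118 − 2(q_C + q_D)) − 16q_C.
∂π/∂q_C = 102 − 4q_C − 2q_D = 0, so q_C = 25.5 − 0.5q_D.
At q_D = 2: q_C = 25.5 − 0.5·2 = 24.5.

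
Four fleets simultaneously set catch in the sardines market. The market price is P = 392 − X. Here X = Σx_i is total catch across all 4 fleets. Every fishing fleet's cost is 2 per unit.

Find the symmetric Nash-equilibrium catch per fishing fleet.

78

A representative fishing fleet's profit is π_i = x_i(392 − X) − 2x_i, with X = x_i + Σ_{j≠i} x_j.
First-order condition: 390 − 2x_i − Σ_{j≠i} x_j = 0.
In a symmetric equilibrium every fishing fleet chooses the same x, so Σ_{j≠i} x_j = 3x. The condition becomes 390 − 5x = 0, giving x = 390/5 = 78.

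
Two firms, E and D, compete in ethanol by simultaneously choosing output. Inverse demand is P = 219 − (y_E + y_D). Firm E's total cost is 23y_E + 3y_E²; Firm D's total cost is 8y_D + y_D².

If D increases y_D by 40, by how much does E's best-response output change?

-5

Firm E's profit: π = y_E(219 − (y_E + y_D)) − 23y_E − 3y_E².
∂π/∂y_E = 196 − 8y_E − y_D = 0, so y_E = 24.5 − 0.125y_D.
The reaction-function slope is −0.125, so a 40-unit rise in y_D moves y_E by −0.125 × 40 = −5. E's best response falls — the actions are strategic substitutes.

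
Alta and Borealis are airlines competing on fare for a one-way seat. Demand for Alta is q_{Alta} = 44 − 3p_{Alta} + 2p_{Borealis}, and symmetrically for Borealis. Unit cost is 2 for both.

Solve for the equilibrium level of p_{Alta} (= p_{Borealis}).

12.5

Alta's profit: π = (p_{Alta} − 2)(44 − 3p_{Alta} + 2p_{Borealis}).
∂π/∂p_{Alta} = 50 − 6p_{Alta} + 2p_{Borealis} = 0 ⇒ p_{Alta} = 25/3 + (1/3)p_{Borealis}.
The game is symmetric, so in equilibrium p_{Borealis} = p_{Alta}: the reaction function gives (2/3)p_{Alta} = 25/3, hence p_{Alta} = 12.5.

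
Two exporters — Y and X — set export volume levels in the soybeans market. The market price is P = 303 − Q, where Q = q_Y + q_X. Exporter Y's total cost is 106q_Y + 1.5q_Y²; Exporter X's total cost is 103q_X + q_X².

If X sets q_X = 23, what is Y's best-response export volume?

Exporter Y's profit: π = q_Y(303 − (q_Y + q_X)) − 106q_Y − 1.5q_Y².
∂π/∂q_Y = 197 − 5q_Y − q_X = 0, so q_Y = 39.4 − 0.2q_X.
At q_X = 23: q_Y = 39.4 − 0.2·23 = 34.8.

34.8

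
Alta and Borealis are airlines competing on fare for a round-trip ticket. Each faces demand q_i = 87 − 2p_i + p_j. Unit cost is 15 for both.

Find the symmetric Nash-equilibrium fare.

39

Alta's profit: π = (p_{Alta} − 15)(87 − 2p_{Alta} + p_{Borealis}).
∂π/∂p_{Alta} = 117 − 4p_{Alta} + p_{Borealis} = 0 ⇒ p_{Alta} = 29.25 + 0.25p_{Borealis}.
Setting p_{Alta} = p_{Borealis} in the reaction function: p_{Alta} = 29.25 + 0.25p_{Alta}, so p_{Alta} = 29.25 / 0.75 = 39.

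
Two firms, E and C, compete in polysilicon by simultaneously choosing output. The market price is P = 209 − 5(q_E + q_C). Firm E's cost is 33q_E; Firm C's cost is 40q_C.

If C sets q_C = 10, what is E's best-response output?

12.6

Firm E's profit: π = q_E(209 − 5(q_E + q_C)) − 33q_E.
∂π/∂q_E = 176 − 10q_E − 5q_C = 0, so q_E = 17.6 − 0.5q_C.
At q_C = 10: q_E = 17.6 − 0.5·10 = 12.6.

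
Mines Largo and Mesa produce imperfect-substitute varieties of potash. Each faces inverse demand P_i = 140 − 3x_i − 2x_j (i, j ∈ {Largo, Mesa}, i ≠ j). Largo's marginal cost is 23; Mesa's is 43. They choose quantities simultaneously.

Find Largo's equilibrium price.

Mine Largo's profit: π = x_{Largo}(140 − 3x_{Largo} − 2x_{Mesa}) − 23x_{Largo}.
∂π/∂x_{Largo} = 117 − 6x_{Largo} − 2x_{Mesa} = 0 ⇒ x_{Largo} = 19.5 − (1/3)x_{Mesa}.
Similarly x_{Mesa} = 97/6 − (1/3)x_{Largo}.
Plugging x_{Mesa} into Largo's best response: x_{Largo} = 19.5 − (1/3)(97/6 − (1/3)x_{Largo}) ⇒ (8/9)x_{Largo} = 127/9, so x_{Largo} = 15.875.
Then x_{Mesa} = 97/6 − (1/3)·15.875 = 10.875.
P_{Largo} = 140 − 3·15.875 − 2·10.875 = 70.625.

70.625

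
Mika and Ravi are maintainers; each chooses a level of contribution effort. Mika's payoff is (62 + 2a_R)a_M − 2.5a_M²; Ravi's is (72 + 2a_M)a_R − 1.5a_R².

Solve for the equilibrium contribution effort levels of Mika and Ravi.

30, 44

Expanding Mika's payoff: 62a_M + 2a_Ra_M − 2.5a_M².
∂π/∂a_M = 62 + 2a_R − 5a_M = 0, so a_M = 12.4 + 0.4a_R.
Likewise for Ravi: a_R = 24 + (2/3)a_M.
Substituting the second reaction function into the first: a_M = 12.4 + 0.4(24 + (2/3)a_M), which gives (11/15)a_M = 22 ⇒ a_M = 30.
Then a_R = 24 + (2/3)·30 = 44.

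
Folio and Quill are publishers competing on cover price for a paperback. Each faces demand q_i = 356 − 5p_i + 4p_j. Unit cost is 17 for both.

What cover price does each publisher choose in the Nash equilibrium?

Folio's profit: π = (p_{Folio} − 17)(356 − 5p_{Folio} + 4p_{Quill}).
∂π/∂p_{Folio} = 441 − 10p_{Folio} + 4p_{Quill} = 0 ⇒ p_{Folio} = 44.1 + 0.4p_{Quill}.
By symmetry p_{Quill} = p_{Folio}; substituting into the reaction function, 0.6p_{Folio} = 44.1 and p_{Folio} = 73.5.

73.5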